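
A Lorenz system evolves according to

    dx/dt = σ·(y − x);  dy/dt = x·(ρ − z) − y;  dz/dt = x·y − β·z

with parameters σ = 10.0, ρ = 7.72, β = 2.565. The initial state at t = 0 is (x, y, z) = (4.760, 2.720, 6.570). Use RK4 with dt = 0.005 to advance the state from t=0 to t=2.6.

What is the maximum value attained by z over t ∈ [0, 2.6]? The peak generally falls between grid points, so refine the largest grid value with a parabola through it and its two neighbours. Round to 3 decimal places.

max z = 7.568

t=0.000: state=(4.760, 2.720, 6.570)
step 1 (dt=0.005): k1=(-20.400, 2.754, -3.905), k2=(-19.821, 2.734, -3.986), k3=(-19.836, 2.737, -3.982), k4=(-19.271, 2.719, -4.060); state += dt/6·(k1+2k2+2k3+k4)
t=0.005: state=(4.661, 2.734, 6.550)
t=0.010: state=(4.567, 2.747, 6.529)
t=0.015: state=(4.479, 2.761, 6.508)
continuing one RK4 step at a time; state shown every 20 steps (Δt=0.1):
t=0.100: state=(3.568, 2.988, 6.095)
t=0.200: state=(3.314, 3.303, 5.656)
t=0.300: state=(3.447, 3.695, 5.415)
t=0.400: state=(3.765, 4.136, 5.438)
t=0.500: state=(4.157, 4.554, 5.734)
t=0.600: state=(4.522, 4.838, 6.250)
t=0.700: state=(4.756, 4.893, 6.845)
t=0.800: state=(4.785, 4.707, 7.329)
t=0.900: state=(4.616, 4.371, 7.557)
t=1.000: state=(4.332, 4.028, 7.500)
t=1.100: state=(4.042, 3.780, 7.236)
t=1.200: state=(3.827, 3.666, 6.882)
t=1.300: state=(3.725, 3.681, 6.542)
t=1.400: state=(3.735, 3.797, 6.288)
t=1.500: state=(3.839, 3.978, 6.162)
t=1.600: state=(4.002, 4.182, 6.181)
t=1.700: state=(4.183, 4.357, 6.328)
t=1.800: state=(4.336, 4.461, 6.560)
t=1.900: state=(4.423, 4.468, 6.807)
t=2.000: state=(4.424, 4.383, 6.998)
t=2.100: state=(4.349, 4.245, 7.086)
t=2.200: state=(4.230, 4.102, 7.060)
t=2.300: state=(4.107, 3.994, 6.947)
t=2.400: state=(4.013, 3.942, 6.792)
t=2.500: state=(3.968, 3.948, 6.641)
t=2.600: state=(3.974, 4.003, 6.529)
largest grid value and its neighbours: z(0.925)=7.56790, z(0.930)=7.56791, z(0.935)=7.56723
parabola through these three points peaks at t≈0.928 with z≈7.56799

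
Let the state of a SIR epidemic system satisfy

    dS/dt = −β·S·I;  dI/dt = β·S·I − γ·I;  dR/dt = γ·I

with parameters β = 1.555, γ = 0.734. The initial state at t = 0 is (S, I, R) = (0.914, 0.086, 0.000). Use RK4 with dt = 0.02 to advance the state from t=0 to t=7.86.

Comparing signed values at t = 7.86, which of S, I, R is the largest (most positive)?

largest component: R

t=0.000: state=(0.914, 0.086, 0.000)
step 1 (dt=0.02): k1=(-0.122, 0.059, 0.063), k2=(-0.123, 0.059, 0.064), k3=(-0.123, 0.059, 0.064), k4=(-0.124, 0.060, 0.064); state += dt/6·(k1+2k2+2k3+k4)
t=0.020: state=(0.912, 0.087, 0.001)
t=0.040: state=(0.909, 0.088, 0.003)
t=0.060: state=(0.907, 0.090, 0.004)
continuing one RK4 step at a time; state shown every 25 steps (Δt=0.5):
t=0.500: state=(0.845, 0.118, 0.037)
t=1.000: state=(0.760, 0.153, 0.087)
t=1.500: state=(0.666, 0.184, 0.149)
t=2.000: state=(0.572, 0.207, 0.221)
t=2.500: state=(0.485, 0.216, 0.299)
t=3.000: state=(0.410, 0.212, 0.378)
t=3.500: state=(0.350, 0.197, 0.453)
t=4.000: state=(0.303, 0.176, 0.522)
t=4.500: state=(0.266, 0.152, 0.582)
t=5.000: state=(0.239, 0.128, 0.633)
t=5.500: state=(0.218, 0.106, 0.676)
t=6.000: state=(0.203, 0.086, 0.711)
t=6.500: state=(0.191, 0.070, 0.740)
t=7.000: state=(0.182, 0.056, 0.763)
t=7.500: state=(0.175, 0.044, 0.781)
t=7.860: state=(0.171, 0.038, 0.792)
compare at T: S=0.171, I=0.038, R=0.792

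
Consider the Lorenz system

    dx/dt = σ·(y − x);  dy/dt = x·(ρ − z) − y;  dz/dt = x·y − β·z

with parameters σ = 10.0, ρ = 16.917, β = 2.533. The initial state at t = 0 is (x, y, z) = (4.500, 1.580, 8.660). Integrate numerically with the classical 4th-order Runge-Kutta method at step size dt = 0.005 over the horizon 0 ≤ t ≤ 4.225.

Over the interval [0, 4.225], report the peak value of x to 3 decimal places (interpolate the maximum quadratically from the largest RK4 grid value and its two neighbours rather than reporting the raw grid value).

t=0.000: state=(4.500, 1.580, 8.660)
step 1 (dt=0.005): k1=(-29.200, 35.577, -14.826), k2=(-27.581, 35.049, -14.453), k3=(-27.634, 35.080, -14.455), k4=(-26.064, 34.575, -14.096); state += dt/6·(k1+2k2+2k3+k4)
t=0.005: state=(4.362, 1.755, 8.588)
t=0.010: state=(4.239, 1.926, 8.519)
t=0.015: state=(4.130, 2.092, 8.454)
continuing one RK4 step at a time; state shown every 40 steps (Δt=0.2):
t=0.200: state=(5.540, 8.035, 8.659)
t=0.400: state=(10.375, 10.597, 19.929)
t=0.600: state=(5.033, 1.987, 19.241)
t=0.800: state=(2.245, 2.145, 12.421)
t=1.000: state=(3.591, 5.045, 9.018)
t=1.200: state=(8.148, 10.787, 13.277)
t=1.400: state=(8.466, 5.655, 21.571)
t=1.600: state=(3.412, 2.165, 15.713)
t=1.800: state=(3.153, 3.910, 10.808)
t=2.000: state=(6.263, 8.556, 11.158)
t=2.200: state=(9.360, 8.789, 19.806)
t=2.400: state=(5.051, 2.955, 18.025)
t=2.600: state=(3.353, 3.575, 12.606)
t=2.800: state=(5.383, 7.136, 11.173)
t=3.000: state=(8.850, 9.563, 17.479)
t=3.200: state=(6.347, 4.161, 19.067)
t=3.400: state=(3.832, 3.626, 14.024)
t=3.600: state=(5.067, 6.409, 11.783)
t=3.800: state=(8.181, 9.278, 16.096)
t=4.000: state=(7.045, 5.224, 19.166)
t=4.200: state=(4.362, 3.878, 15.000)
t=4.225: state=(4.270, 4.013, 14.491)
largest grid value and its neighbours: x(0.400)=10.37525, x(0.405)=10.38080, x(0.410)=10.37518
parabola through these three points peaks at t≈0.405 with x≈10.38080

max x = 10.381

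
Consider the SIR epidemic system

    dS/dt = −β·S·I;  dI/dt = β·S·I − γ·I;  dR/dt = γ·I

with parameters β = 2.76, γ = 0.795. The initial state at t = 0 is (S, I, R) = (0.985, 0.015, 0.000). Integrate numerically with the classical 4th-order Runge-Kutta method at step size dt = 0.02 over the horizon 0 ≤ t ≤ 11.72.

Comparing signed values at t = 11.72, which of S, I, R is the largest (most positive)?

largest component: R

t=0.000: state=(0.985, 0.015, 0.000)
step 1 (dt=0.02): k1=(-0.041, 0.029, 0.012), k2=(-0.042, 0.029, 0.012), k3=(-0.042, 0.029, 0.012), k4=(-0.042, 0.030, 0.012); state += dt/6·(k1+2k2+2k3+k4)
t=0.020: state=(0.984, 0.016, 0.000)
t=0.040: state=(0.983, 0.016, 0.000)
t=0.060: state=(0.982, 0.017, 0.001)
continuing one RK4 step at a time; state shown every 25 steps (Δt=0.5):
t=0.500: state=(0.952, 0.038, 0.010)
t=1.000: state=(0.874, 0.092, 0.035)
t=1.500: state=(0.724, 0.187, 0.089)
t=2.000: state=(0.517, 0.297, 0.186)
t=2.500: state=(0.327, 0.355, 0.318)
t=3.000: state=(0.201, 0.341, 0.458)
t=3.500: state=(0.130, 0.286, 0.584)
t=4.000: state=(0.091, 0.224, 0.685)
t=4.500: state=(0.070, 0.168, 0.762)
t=5.000: state=(0.057, 0.123, 0.820)
t=5.500: state=(0.049, 0.089, 0.862)
t=6.000: state=(0.045, 0.064, 0.892)
t=6.500: state=(0.041, 0.045, 0.913)
t=7.000: state=(0.039, 0.032, 0.929)
t=7.500: state=(0.038, 0.023, 0.939)
t=8.000: state=(0.037, 0.016, 0.947)
t=8.500: state=(0.036, 0.011, 0.952)
t=9.000: state=(0.036, 0.008, 0.956)
t=9.500: state=(0.035, 0.006, 0.959)
t=10.000: state=(0.035, 0.004, 0.961)
t=10.500: state=(0.035, 0.003, 0.962)
t=11.000: state=(0.035, 0.002, 0.963)
t=11.500: state=(0.035, 0.001, 0.964)
t=11.720: state=(0.035, 0.001, 0.964)
compare at T: S=0.035, I=0.001, R=0.964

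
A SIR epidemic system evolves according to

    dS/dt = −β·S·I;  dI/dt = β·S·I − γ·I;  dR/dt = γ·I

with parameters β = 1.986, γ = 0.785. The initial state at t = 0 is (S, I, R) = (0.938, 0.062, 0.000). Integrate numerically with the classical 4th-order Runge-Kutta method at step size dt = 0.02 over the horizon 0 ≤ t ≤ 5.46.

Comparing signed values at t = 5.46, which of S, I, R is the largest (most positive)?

largest component: R

t=0.000: state=(0.938, 0.062, 0.000)
step 1 (dt=0.02): k1=(-0.115, 0.067, 0.049), k2=(-0.117, 0.067, 0.049), k3=(-0.117, 0.067, 0.049), k4=(-0.118, 0.068, 0.050); state += dt/6·(k1+2k2+2k3+k4)
t=0.020: state=(0.936, 0.063, 0.001)
t=0.040: state=(0.933, 0.065, 0.002)
t=0.060: state=(0.931, 0.066, 0.003)
continuing one RK4 step at a time; state shown every 10 steps (Δt=0.2):
t=0.200: state=(0.913, 0.077, 0.011)
t=0.400: state=(0.882, 0.093, 0.024)
t=0.600: state=(0.847, 0.113, 0.040)
t=0.800: state=(0.807, 0.134, 0.060)
t=1.000: state=(0.762, 0.156, 0.082)
t=1.200: state=(0.713, 0.179, 0.109)
t=1.400: state=(0.661, 0.201, 0.138)
t=1.600: state=(0.608, 0.221, 0.172)
t=1.800: state=(0.555, 0.238, 0.208)
t=2.000: state=(0.503, 0.251, 0.246)
t=2.200: state=(0.455, 0.259, 0.286)
t=2.400: state=(0.410, 0.263, 0.327)
t=2.600: state=(0.369, 0.262, 0.368)
t=2.800: state=(0.333, 0.258, 0.409)
t=3.000: state=(0.301, 0.250, 0.449)
t=3.200: state=(0.273, 0.239, 0.488)
t=3.400: state=(0.249, 0.227, 0.524)
t=3.600: state=(0.228, 0.213, 0.559)
t=3.800: state=(0.210, 0.199, 0.591)
t=4.000: state=(0.195, 0.184, 0.621)
t=4.200: state=(0.182, 0.170, 0.649)
t=4.400: state=(0.170, 0.155, 0.674)
t=4.600: state=(0.161, 0.142, 0.698)
t=4.800: state=(0.152, 0.129, 0.719)
t=5.000: state=(0.145, 0.117, 0.738)
t=5.200: state=(0.139, 0.106, 0.756)
t=5.400: state=(0.133, 0.095, 0.771)
t=5.460: state=(0.132, 0.092, 0.776)
compare at T: S=0.132, I=0.092, R=0.776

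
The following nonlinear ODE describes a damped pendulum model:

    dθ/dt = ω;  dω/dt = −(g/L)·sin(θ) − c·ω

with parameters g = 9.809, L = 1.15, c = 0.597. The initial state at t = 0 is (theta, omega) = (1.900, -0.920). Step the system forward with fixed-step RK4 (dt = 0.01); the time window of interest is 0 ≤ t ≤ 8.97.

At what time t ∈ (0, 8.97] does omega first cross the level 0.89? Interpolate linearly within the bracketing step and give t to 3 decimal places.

t=0.000: state=(1.900, -0.920)
step 1 (dt=0.01): k1=(-0.920, -7.522), k2=(-0.958, -7.512), k3=(-0.958, -7.513), k4=(-0.995, -7.503); state += dt/6·(k1+2k2+2k3+k4)
t=0.010: state=(1.890, -0.995)
t=0.020: state=(1.880, -1.070)
t=0.030: state=(1.869, -1.145)
continuing one RK4 step at a time; state shown every 50 steps (Δt=0.5):
t=0.500: state=(0.574, -3.997)
t=1.000: state=(-1.081, -1.675)
t=1.310: state=(-1.197, 0.862)
next step: t=1.320: state=(-1.188, 0.935) — omega has crossed 0.89
linear interpolation between t=1.310 (0.86154) and t=1.320 (0.93546) → t≈1.314

t = 1.314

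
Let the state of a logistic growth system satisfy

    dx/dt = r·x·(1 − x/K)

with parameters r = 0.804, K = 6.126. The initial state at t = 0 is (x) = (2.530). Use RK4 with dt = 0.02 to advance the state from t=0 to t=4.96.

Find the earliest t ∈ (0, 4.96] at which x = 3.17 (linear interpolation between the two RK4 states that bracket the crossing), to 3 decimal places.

t=0.000: state=(2.530)
step 1 (dt=0.02): k1=(1.194), k2=(1.196), k3=(1.196), k4=(1.197); state += dt/6·(k1+2k2+2k3+k4)
t=0.020: state=(2.554)
t=0.040: state=(2.578)
t=0.060: state=(2.602)
continuing one RK4 step at a time; state shown every 10 steps (Δt=0.2):
t=0.200: state=(2.772)
t=0.400: state=(3.017)
t=0.520: state=(3.165)
next step: t=0.540: state=(3.189) — x has crossed 3.17
linear interpolation between t=0.520 (3.16477) and t=0.540 (3.18936) → t≈0.524

t = 0.524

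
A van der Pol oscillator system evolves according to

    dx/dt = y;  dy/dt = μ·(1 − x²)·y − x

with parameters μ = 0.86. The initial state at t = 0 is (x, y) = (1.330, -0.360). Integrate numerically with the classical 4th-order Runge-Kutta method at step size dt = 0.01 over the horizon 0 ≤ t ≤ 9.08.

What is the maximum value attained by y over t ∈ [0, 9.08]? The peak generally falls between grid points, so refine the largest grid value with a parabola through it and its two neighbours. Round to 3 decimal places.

max y = 2.522

t=0.000: state=(1.330, -0.360)
step 1 (dt=0.01): k1=(-0.360, -1.092), k2=(-0.365, -1.088), k3=(-0.365, -1.088), k4=(-0.371, -1.084); state += dt/6·(k1+2k2+2k3+k4)
t=0.010: state=(1.326, -0.371)
t=0.020: state=(1.323, -0.382)
t=0.030: state=(1.319, -0.392)
continuing one RK4 step at a time; state shown every 50 steps (Δt=0.5):
t=0.500: state=(1.024, -0.855)
t=1.000: state=(0.459, -1.444)
t=1.500: state=(-0.456, -2.193)
t=2.000: state=(-1.512, -1.634)
t=2.500: state=(-1.910, -0.082)
t=3.000: state=(-1.764, 0.553)
t=3.500: state=(-1.404, 0.881)
t=4.000: state=(-0.866, 1.312)
t=4.500: state=(-0.032, 2.084)
t=5.000: state=(1.163, 2.386)
t=5.500: state=(1.939, 0.600)
t=6.000: state=(1.940, -0.394)
t=6.500: state=(1.648, -0.739)
t=7.000: state=(1.204, -1.057)
t=7.500: state=(0.551, -1.617)
t=8.000: state=(-0.470, -2.456)
t=8.500: state=(-1.630, -1.700)
t=9.000: state=(-2.006, -0.005)
t=9.080: state=(-2.001, 0.141)
largest grid value and its neighbours: y(4.840)=2.52148, y(4.850)=2.52222, y(4.860)=2.52185
parabola through these three points peaks at t≈4.852 with y≈2.52224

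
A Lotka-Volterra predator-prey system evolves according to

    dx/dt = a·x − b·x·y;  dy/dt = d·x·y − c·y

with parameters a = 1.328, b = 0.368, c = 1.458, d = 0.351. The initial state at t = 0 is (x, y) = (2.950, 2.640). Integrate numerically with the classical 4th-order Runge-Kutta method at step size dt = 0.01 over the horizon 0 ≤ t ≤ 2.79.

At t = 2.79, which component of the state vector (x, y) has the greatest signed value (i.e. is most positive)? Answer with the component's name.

t=0.000: state=(2.950, 2.640)
step 1 (dt=0.01): k1=(1.052, -1.116), k2=(1.060, -1.108), k3=(1.060, -1.108), k4=(1.067, -1.101); state += dt/6·(k1+2k2+2k3+k4)
t=0.010: state=(2.961, 2.629)
t=0.020: state=(2.971, 2.618)
t=0.030: state=(2.982, 2.607)
continuing one RK4 step at a time; state shown every 10 steps (Δt=0.1):
t=0.100: state=(3.063, 2.536)
t=0.200: state=(3.192, 2.446)
t=0.300: state=(3.336, 2.371)
t=0.400: state=(3.496, 2.310)
t=0.500: state=(3.670, 2.264)
t=0.600: state=(3.859, 2.233)
t=0.700: state=(4.060, 2.218)
t=0.800: state=(4.274, 2.219)
t=0.900: state=(4.497, 2.237)
t=1.000: state=(4.727, 2.273)
t=1.100: state=(4.960, 2.329)
t=1.200: state=(5.192, 2.405)
t=1.300: state=(5.418, 2.505)
t=1.400: state=(5.630, 2.628)
t=1.500: state=(5.822, 2.778)
t=1.600: state=(5.984, 2.954)
t=1.700: state=(6.107, 3.157)
t=1.800: state=(6.184, 3.386)
t=1.900: state=(6.206, 3.638)
t=2.000: state=(6.169, 3.908)
t=2.100: state=(6.070, 4.188)
t=2.200: state=(5.912, 4.468)
t=2.300: state=(5.699, 4.735)
t=2.400: state=(5.443, 4.977)
t=2.500: state=(5.156, 5.182)
t=2.600: state=(4.851, 5.339)
t=2.700: state=(4.542, 5.441)
t=2.790: state=(4.271, 5.485)
compare at T: x=4.271, y=5.485

largest component: y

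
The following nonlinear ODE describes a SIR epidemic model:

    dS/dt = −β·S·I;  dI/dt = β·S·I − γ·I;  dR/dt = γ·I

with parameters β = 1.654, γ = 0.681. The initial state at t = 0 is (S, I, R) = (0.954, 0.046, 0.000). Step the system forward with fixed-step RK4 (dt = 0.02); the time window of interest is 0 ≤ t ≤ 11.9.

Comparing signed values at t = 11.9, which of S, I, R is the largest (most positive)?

t=0.000: state=(0.954, 0.046, 0.000)
step 1 (dt=0.02): k1=(-0.073, 0.041, 0.031), k2=(-0.073, 0.042, 0.032), k3=(-0.073, 0.042, 0.032), k4=(-0.074, 0.042, 0.032); state += dt/6·(k1+2k2+2k3+k4)
t=0.020: state=(0.953, 0.047, 0.001)
t=0.040: state=(0.951, 0.048, 0.001)
t=0.060: state=(0.950, 0.049, 0.002)
continuing one RK4 step at a time; state shown every 25 steps (Δt=0.5):
t=0.500: state=(0.910, 0.071, 0.020)
t=1.000: state=(0.847, 0.104, 0.049)
t=1.500: state=(0.764, 0.145, 0.091)
t=2.000: state=(0.666, 0.186, 0.148)
t=2.500: state=(0.563, 0.220, 0.217)
t=3.000: state=(0.465, 0.239, 0.296)
t=3.500: state=(0.381, 0.241, 0.378)
t=4.000: state=(0.313, 0.228, 0.458)
t=4.500: state=(0.262, 0.206, 0.532)
t=5.000: state=(0.223, 0.179, 0.598)
t=5.500: state=(0.195, 0.151, 0.654)
t=6.000: state=(0.174, 0.125, 0.701)
t=6.500: state=(0.158, 0.102, 0.740)
t=7.000: state=(0.147, 0.082, 0.771)
t=7.500: state=(0.138, 0.066, 0.796)
t=8.000: state=(0.131, 0.052, 0.816)
t=8.500: state=(0.126, 0.041, 0.832)
t=9.000: state=(0.123, 0.033, 0.845)
t=9.500: state=(0.120, 0.026, 0.855)
t=10.000: state=(0.117, 0.020, 0.862)
t=10.500: state=(0.116, 0.016, 0.868)
t=11.000: state=(0.114, 0.012, 0.873)
t=11.500: state=(0.113, 0.010, 0.877)
t=11.900: state=(0.113, 0.008, 0.879)
compare at T: S=0.113, I=0.008, R=0.879

largest component: R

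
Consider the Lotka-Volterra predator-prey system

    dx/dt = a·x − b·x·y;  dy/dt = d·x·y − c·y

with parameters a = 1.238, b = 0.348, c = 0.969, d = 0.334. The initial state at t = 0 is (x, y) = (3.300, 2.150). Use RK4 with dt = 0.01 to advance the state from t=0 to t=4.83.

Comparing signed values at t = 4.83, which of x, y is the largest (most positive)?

t=0.000: state=(3.300, 2.150)
step 1 (dt=0.01): k1=(1.616, 0.286), k2=(1.619, 0.292), k3=(1.619, 0.292), k4=(1.621, 0.298); state += dt/6·(k1+2k2+2k3+k4)
t=0.010: state=(3.316, 2.153)
t=0.020: state=(3.332, 2.156)
t=0.030: state=(3.349, 2.159)
continuing one RK4 step at a time; state shown every 20 steps (Δt=0.2):
t=0.200: state=(3.630, 2.232)
t=0.400: state=(3.963, 2.370)
t=0.600: state=(4.276, 2.572)
t=0.800: state=(4.539, 2.845)
t=1.000: state=(4.714, 3.194)
t=1.200: state=(4.766, 3.615)
t=1.400: state=(4.671, 4.085)
t=1.600: state=(4.428, 4.564)
t=1.800: state=(4.065, 4.995)
t=2.000: state=(3.634, 5.323)
t=2.200: state=(3.190, 5.507)
t=2.400: state=(2.780, 5.537)
t=2.600: state=(2.430, 5.426)
t=2.800: state=(2.149, 5.207)
t=3.000: state=(1.934, 4.914)
t=3.200: state=(1.780, 4.582)
t=3.400: state=(1.678, 4.236)
t=3.600: state=(1.620, 3.895)
t=3.800: state=(1.600, 3.572)
t=4.000: state=(1.615, 3.276)
t=4.200: state=(1.663, 3.011)
t=4.400: state=(1.742, 2.778)
t=4.600: state=(1.852, 2.580)
t=4.800: state=(1.994, 2.417)
t=4.830: state=(2.018, 2.395)
compare at T: x=2.018, y=2.395

largest component: y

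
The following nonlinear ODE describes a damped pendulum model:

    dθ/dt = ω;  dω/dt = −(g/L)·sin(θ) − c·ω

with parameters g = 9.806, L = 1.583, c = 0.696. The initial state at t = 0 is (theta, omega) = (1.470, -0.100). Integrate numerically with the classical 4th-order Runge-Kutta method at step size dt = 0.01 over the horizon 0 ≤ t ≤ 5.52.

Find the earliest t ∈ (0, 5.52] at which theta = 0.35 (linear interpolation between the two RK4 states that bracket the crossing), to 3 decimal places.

t = 0.659

t=0.000: state=(1.470, -0.100)
step 1 (dt=0.01): k1=(-0.100, -6.094), k2=(-0.130, -6.072), k3=(-0.130, -6.072), k4=(-0.161, -6.050); state += dt/6·(k1+2k2+2k3+k4)
t=0.010: state=(1.469, -0.161)
t=0.020: state=(1.467, -0.221)
t=0.030: state=(1.464, -0.281)
continuing one RK4 step at a time; state shown every 20 steps (Δt=0.2):
t=0.200: state=(1.334, -1.229)
t=0.400: state=(0.993, -2.131)
t=0.600: state=(0.508, -2.638)
t=0.650: state=(0.375, -2.677)
next step: t=0.660: state=(0.348, -2.681) — theta has crossed 0.35
linear interpolation between t=0.650 (0.37469) and t=0.660 (0.34790) → t≈0.659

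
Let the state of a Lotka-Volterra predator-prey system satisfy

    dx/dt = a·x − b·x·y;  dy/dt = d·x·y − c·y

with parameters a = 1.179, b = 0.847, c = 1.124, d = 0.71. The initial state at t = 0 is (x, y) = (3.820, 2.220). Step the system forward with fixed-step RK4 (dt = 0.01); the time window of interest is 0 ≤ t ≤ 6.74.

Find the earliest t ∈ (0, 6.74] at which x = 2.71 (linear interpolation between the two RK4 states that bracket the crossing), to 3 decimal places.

t=0.000: state=(3.820, 2.220)
step 1 (dt=0.01): k1=(-2.679, 3.526), k2=(-2.727, 3.533), k3=(-2.727, 3.532), k4=(-2.773, 3.538); state += dt/6·(k1+2k2+2k3+k4)
t=0.010: state=(3.793, 2.255)
t=0.020: state=(3.765, 2.291)
t=0.030: state=(3.735, 2.326)
continuing one RK4 step at a time; state shown every 25 steps (Δt=0.25):
t=0.250: state=(2.923, 3.066)
t=0.300: state=(2.715, 3.204)
next step: t=0.310: state=(2.673, 3.229) — x has crossed 2.71
linear interpolation between t=0.300 (2.71490) and t=0.310 (2.67327) → t≈0.301

t = 0.301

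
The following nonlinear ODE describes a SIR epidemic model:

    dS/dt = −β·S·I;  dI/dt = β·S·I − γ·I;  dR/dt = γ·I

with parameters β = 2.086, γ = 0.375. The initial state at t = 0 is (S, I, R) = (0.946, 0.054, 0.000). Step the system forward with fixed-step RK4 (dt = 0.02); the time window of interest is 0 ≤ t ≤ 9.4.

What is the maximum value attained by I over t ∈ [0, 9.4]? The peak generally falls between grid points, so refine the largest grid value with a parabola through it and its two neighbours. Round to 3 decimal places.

max I = 0.522

t=0.000: state=(0.946, 0.054, 0.000)
step 1 (dt=0.02): k1=(-0.107, 0.086, 0.020), k2=(-0.108, 0.088, 0.021), k3=(-0.108, 0.088, 0.021), k4=(-0.110, 0.089, 0.021); state += dt/6·(k1+2k2+2k3+k4)
t=0.020: state=(0.944, 0.056, 0.000)
t=0.040: state=(0.942, 0.058, 0.001)
t=0.060: state=(0.939, 0.059, 0.001)
continuing one RK4 step at a time; state shown every 25 steps (Δt=0.5):
t=0.500: state=(0.869, 0.116, 0.015)
t=1.000: state=(0.731, 0.223, 0.046)
t=1.500: state=(0.540, 0.359, 0.101)
t=2.000: state=(0.349, 0.472, 0.179)
t=2.500: state=(0.207, 0.520, 0.274)
t=3.000: state=(0.120, 0.509, 0.371)
t=3.500: state=(0.072, 0.465, 0.462)
t=4.000: state=(0.046, 0.410, 0.544)
t=4.500: state=(0.031, 0.353, 0.616)
t=5.000: state=(0.022, 0.301, 0.677)
t=5.500: state=(0.016, 0.254, 0.729)
t=6.000: state=(0.013, 0.214, 0.773)
t=6.500: state=(0.010, 0.180, 0.810)
t=7.000: state=(0.009, 0.150, 0.841)
t=7.500: state=(0.008, 0.126, 0.867)
t=8.000: state=(0.007, 0.105, 0.888)
t=8.500: state=(0.006, 0.088, 0.906)
t=9.000: state=(0.006, 0.073, 0.921)
t=9.400: state=(0.005, 0.063, 0.931)
largest grid value and its neighbours: I(2.600)=0.52163, I(2.620)=0.52170, I(2.640)=0.52170
parabola through these three points peaks at t≈2.628 with I≈0.52171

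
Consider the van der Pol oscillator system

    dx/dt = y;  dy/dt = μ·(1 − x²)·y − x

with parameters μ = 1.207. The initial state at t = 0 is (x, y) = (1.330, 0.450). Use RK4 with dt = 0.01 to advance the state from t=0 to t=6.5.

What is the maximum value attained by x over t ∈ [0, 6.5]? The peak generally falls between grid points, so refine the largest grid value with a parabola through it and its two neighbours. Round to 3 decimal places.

max x = 2.011

t=0.000: state=(1.330, 0.450)
step 1 (dt=0.01): k1=(0.450, -1.748), k2=(0.441, -1.745), k3=(0.441, -1.745), k4=(0.433, -1.742); state += dt/6·(k1+2k2+2k3+k4)
t=0.010: state=(1.334, 0.433)
t=0.020: state=(1.339, 0.415)
t=0.030: state=(1.343, 0.398)
continuing one RK4 step at a time; state shown every 25 steps (Δt=0.25):
t=0.250: state=(1.390, 0.046)
t=0.500: state=(1.361, -0.268)
t=0.750: state=(1.262, -0.511)
t=1.000: state=(1.107, -0.733)
t=1.250: state=(0.894, -0.983)
t=1.500: state=(0.608, -1.320)
t=1.750: state=(0.221, -1.808)
t=2.000: state=(-0.307, -2.422)
t=2.250: state=(-0.964, -2.708)
t=2.500: state=(-1.567, -1.928)
t=2.750: state=(-1.891, -0.707)
t=3.000: state=(-1.965, 0.022)
t=3.250: state=(-1.915, 0.339)
t=3.500: state=(-1.809, 0.491)
t=3.750: state=(-1.673, 0.593)
t=4.000: state=(-1.512, 0.694)
t=4.250: state=(-1.324, 0.818)
t=4.500: state=(-1.099, 0.994)
t=4.750: state=(-0.820, 1.260)
t=5.000: state=(-0.457, 1.676)
t=5.250: state=(0.035, 2.288)
t=5.500: state=(0.686, 2.856)
t=5.750: state=(1.384, 2.501)
t=6.000: state=(1.849, 1.174)
t=6.250: state=(2.004, 0.179)
t=6.500: state=(1.986, -0.257)
largest grid value and its neighbours: x(6.320)=2.01081, x(6.330)=2.01085, x(6.340)=2.01069
parabola through these three points peaks at t≈6.327 with x≈2.01086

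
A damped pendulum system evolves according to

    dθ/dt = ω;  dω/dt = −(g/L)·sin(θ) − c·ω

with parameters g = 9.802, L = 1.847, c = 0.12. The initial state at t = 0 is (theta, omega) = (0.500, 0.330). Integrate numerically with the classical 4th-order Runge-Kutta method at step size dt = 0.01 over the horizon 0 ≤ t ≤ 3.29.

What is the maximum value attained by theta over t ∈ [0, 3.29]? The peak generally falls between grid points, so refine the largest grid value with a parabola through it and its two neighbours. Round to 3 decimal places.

t=0.000: state=(0.500, 0.330)
step 1 (dt=0.01): k1=(0.330, -2.584), k2=(0.317, -2.590), k3=(0.317, -2.590), k4=(0.304, -2.596); state += dt/6·(k1+2k2+2k3+k4)
t=0.010: state=(0.503, 0.304)
t=0.020: state=(0.506, 0.278)
t=0.030: state=(0.509, 0.252)
continuing one RK4 step at a time; state shown every 20 steps (Δt=0.2):
t=0.200: state=(0.514, -0.195)
t=0.400: state=(0.425, -0.672)
t=0.600: state=(0.254, -1.010)
t=0.800: state=(0.035, -1.139)
t=1.000: state=(-0.186, -1.031)
t=1.200: state=(-0.363, -0.717)
t=1.400: state=(-0.464, -0.272)
t=1.600: state=(-0.469, 0.214)
t=1.800: state=(-0.381, 0.648)
t=2.000: state=(-0.219, 0.947)
t=2.200: state=(-0.016, 1.049)
t=2.400: state=(0.186, 0.932)
t=2.600: state=(0.345, 0.630)
t=2.800: state=(0.430, 0.212)
t=3.000: state=(0.428, -0.236)
t=3.200: state=(0.339, -0.629)
t=3.290: state=(0.276, -0.767)
largest grid value and its neighbours: theta(0.120)=0.52075, theta(0.130)=0.52076, theta(0.140)=0.52051
parabola through these three points peaks at t≈0.126 with theta≈0.52079

max theta = 0.521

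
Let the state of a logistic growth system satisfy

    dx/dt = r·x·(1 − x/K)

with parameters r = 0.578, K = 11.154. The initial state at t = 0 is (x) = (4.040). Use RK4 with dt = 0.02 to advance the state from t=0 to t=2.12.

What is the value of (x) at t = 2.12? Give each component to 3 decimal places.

t=0.000: state=(4.040)
step 1 (dt=0.02): k1=(1.489), k2=(1.492), k3=(1.492), k4=(1.494); state += dt/6·(k1+2k2+2k3+k4)
t=0.020: state=(4.070)
t=0.040: state=(4.100)
t=0.060: state=(4.130)
continuing one RK4 step at a time; state shown every 5 steps (Δt=0.1):
t=0.100: state=(4.190)
t=0.200: state=(4.342)
t=0.300: state=(4.497)
t=0.400: state=(4.653)
t=0.500: state=(4.810)
t=0.600: state=(4.969)
t=0.700: state=(5.128)
t=0.800: state=(5.289)
t=0.900: state=(5.450)
t=1.000: state=(5.611)
t=1.100: state=(5.772)
t=1.200: state=(5.933)
t=1.300: state=(6.093)
t=1.400: state=(6.252)
t=1.500: state=(6.411)
t=1.600: state=(6.567)
t=1.700: state=(6.723)
t=1.800: state=(6.876)
t=1.900: state=(7.027)
t=2.000: state=(7.177)
t=2.100: state=(7.323)
t=2.120: state=(7.352)

(x) = (7.352)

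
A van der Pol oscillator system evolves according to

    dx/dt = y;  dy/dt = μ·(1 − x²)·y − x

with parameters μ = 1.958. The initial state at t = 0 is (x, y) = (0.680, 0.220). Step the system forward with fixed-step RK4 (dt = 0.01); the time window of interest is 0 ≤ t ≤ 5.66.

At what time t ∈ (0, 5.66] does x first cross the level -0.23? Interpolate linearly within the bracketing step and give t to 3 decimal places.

t=0.000: state=(0.680, 0.220)
step 1 (dt=0.01): k1=(0.220, -0.448), k2=(0.218, -0.453), k3=(0.218, -0.453), k4=(0.215, -0.457); state += dt/6·(k1+2k2+2k3+k4)
t=0.010: state=(0.682, 0.215)
t=0.020: state=(0.684, 0.211)
t=0.030: state=(0.686, 0.206)
continuing one RK4 step at a time; state shown every 20 steps (Δt=0.2):
t=0.200: state=(0.714, 0.114)
t=0.400: state=(0.724, -0.020)
t=0.600: state=(0.704, -0.183)
t=0.800: state=(0.649, -0.378)
t=1.000: state=(0.550, -0.622)
t=1.200: state=(0.394, -0.954)
t=1.400: state=(0.158, -1.435)
t=1.600: state=(-0.194, -2.116)
t=1.610: state=(-0.215, -2.154)
next step: t=1.620: state=(-0.237, -2.192) — x has crossed -0.23
linear interpolation between t=1.610 (-0.21533) and t=1.620 (-0.23706) → t≈1.617

t = 1.617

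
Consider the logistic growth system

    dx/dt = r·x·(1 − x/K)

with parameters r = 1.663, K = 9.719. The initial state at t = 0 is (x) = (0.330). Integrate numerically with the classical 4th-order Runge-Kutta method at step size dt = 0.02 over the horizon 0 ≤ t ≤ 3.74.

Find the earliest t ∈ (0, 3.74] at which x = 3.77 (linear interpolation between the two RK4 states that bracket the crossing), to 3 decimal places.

t = 1.739

t=0.000: state=(0.330)
step 1 (dt=0.02): k1=(0.530), k2=(0.538), k3=(0.538), k4=(0.547); state += dt/6·(k1+2k2+2k3+k4)
t=0.020: state=(0.341)
t=0.040: state=(0.352)
t=0.060: state=(0.363)
continuing one RK4 step at a time; state shown every 10 steps (Δt=0.2):
t=0.200: state=(0.454)
t=0.400: state=(0.622)
t=0.600: state=(0.846)
t=0.800: state=(1.140)
t=1.000: state=(1.520)
t=1.200: state=(1.997)
t=1.400: state=(2.576)
t=1.600: state=(3.252)
t=1.720: state=(3.697)
next step: t=1.740: state=(3.774) — x has crossed 3.77
linear interpolation between t=1.720 (3.69713) and t=1.740 (3.77362) → t≈1.739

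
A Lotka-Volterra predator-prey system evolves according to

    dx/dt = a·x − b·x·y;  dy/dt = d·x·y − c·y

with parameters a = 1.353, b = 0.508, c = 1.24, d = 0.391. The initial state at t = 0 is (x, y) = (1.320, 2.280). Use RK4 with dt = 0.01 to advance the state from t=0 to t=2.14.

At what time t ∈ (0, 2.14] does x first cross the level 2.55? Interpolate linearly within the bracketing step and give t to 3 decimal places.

t=0.000: state=(1.320, 2.280)
step 1 (dt=0.01): k1=(0.257, -1.650), k2=(0.263, -1.643), k3=(0.263, -1.643), k4=(0.269, -1.636); state += dt/6·(k1+2k2+2k3+k4)
t=0.010: state=(1.323, 2.264)
t=0.020: state=(1.325, 2.247)
t=0.030: state=(1.328, 2.231)
continuing one RK4 step at a time; state shown every 10 steps (Δt=0.1):
t=0.100: state=(1.351, 2.122)
t=0.200: state=(1.394, 1.978)
t=0.300: state=(1.449, 1.847)
t=0.400: state=(1.515, 1.729)
t=0.500: state=(1.593, 1.623)
t=0.600: state=(1.683, 1.528)
t=0.700: state=(1.787, 1.445)
t=0.800: state=(1.905, 1.372)
t=0.900: state=(2.037, 1.309)
t=1.000: state=(2.185, 1.256)
t=1.100: state=(2.350, 1.212)
t=1.200: state=(2.532, 1.178)
next step: t=1.210: state=(2.551, 1.175) — x has crossed 2.55
linear interpolation between t=1.200 (2.53217) and t=1.210 (2.55137) → t≈1.209

t = 1.209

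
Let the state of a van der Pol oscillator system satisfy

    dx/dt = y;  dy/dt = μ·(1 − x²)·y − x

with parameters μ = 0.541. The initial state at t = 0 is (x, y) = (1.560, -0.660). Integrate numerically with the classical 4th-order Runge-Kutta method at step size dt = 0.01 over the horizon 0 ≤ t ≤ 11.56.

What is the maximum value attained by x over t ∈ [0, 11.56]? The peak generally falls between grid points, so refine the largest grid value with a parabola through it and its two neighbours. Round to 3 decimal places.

t=0.000: state=(1.560, -0.660)
step 1 (dt=0.01): k1=(-0.660, -1.048), k2=(-0.665, -1.044), k3=(-0.665, -1.044), k4=(-0.670, -1.041); state += dt/6·(k1+2k2+2k3+k4)
t=0.010: state=(1.553, -0.670)
t=0.020: state=(1.547, -0.681)
t=0.030: state=(1.540, -0.691)
continuing one RK4 step at a time; state shown every 50 steps (Δt=0.5):
t=0.500: state=(1.108, -1.142)
t=1.000: state=(0.407, -1.678)
t=1.500: state=(-0.563, -2.130)
t=2.000: state=(-1.533, -1.499)
t=2.500: state=(-1.937, -0.161)
t=3.000: state=(-1.802, 0.607)
t=3.500: state=(-1.381, 1.060)
t=4.000: state=(-0.736, 1.545)
t=4.500: state=(0.183, 2.119)
t=5.000: state=(1.268, 1.974)
t=5.500: state=(1.925, 0.583)
t=6.000: state=(1.935, -0.417)
t=6.500: state=(1.592, -0.916)
t=7.000: state=(1.028, -1.353)
t=7.500: state=(0.214, -1.922)
t=8.000: state=(-0.860, -2.232)
t=8.500: state=(-1.766, -1.164)
t=9.000: state=(-1.997, 0.122)
t=9.500: state=(-1.761, 0.750)
t=10.000: state=(-1.280, 1.172)
t=10.500: state=(-0.572, 1.685)
t=11.000: state=(0.416, 2.223)
t=11.500: state=(1.478, 1.745)
t=11.560: state=(1.578, 1.581)
largest grid value and its neighbours: x(5.730)=1.99175, x(5.740)=1.99193, x(5.750)=1.99190
parabola through these three points peaks at t≈5.744 with x≈1.99194

max x = 1.992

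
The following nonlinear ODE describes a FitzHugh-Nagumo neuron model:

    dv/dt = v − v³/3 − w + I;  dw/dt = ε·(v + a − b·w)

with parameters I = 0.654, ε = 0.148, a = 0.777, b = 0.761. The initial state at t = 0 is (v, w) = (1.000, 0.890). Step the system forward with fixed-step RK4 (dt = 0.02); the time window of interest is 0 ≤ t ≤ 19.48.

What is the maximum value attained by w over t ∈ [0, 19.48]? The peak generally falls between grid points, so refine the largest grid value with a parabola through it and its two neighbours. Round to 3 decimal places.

t=0.000: state=(1.000, 0.890)
step 1 (dt=0.02): k1=(0.431, 0.163), k2=(0.429, 0.163), k3=(0.429, 0.163), k4=(0.427, 0.164); state += dt/6·(k1+2k2+2k3+k4)
t=0.020: state=(1.009, 0.893)
t=0.040: state=(1.017, 0.897)
t=0.060: state=(1.026, 0.900)
continuing one RK4 step at a time; state shown every 50 steps (Δt=1):
t=1.000: state=(1.302, 1.069)
t=2.000: state=(1.336, 1.251)
t=3.000: state=(1.231, 1.407)
t=4.000: state=(1.056, 1.526)
t=5.000: state=(0.799, 1.603)
t=6.000: state=(0.352, 1.625)
t=7.000: state=(-0.666, 1.547)
t=8.000: state=(-1.824, 1.302)
t=9.000: state=(-1.913, 1.005)
t=10.000: state=(-1.821, 0.745)
t=11.000: state=(-1.719, 0.527)
t=12.000: state=(-1.618, 0.346)
t=13.000: state=(-1.516, 0.199)
t=14.000: state=(-1.415, 0.081)
t=15.000: state=(-1.312, -0.009)
t=16.000: state=(-1.206, -0.076)
t=17.000: state=(-1.094, -0.120)
t=18.000: state=(-0.971, -0.143)
t=19.000: state=(-0.827, -0.145)
t=19.480: state=(-0.745, -0.138)
largest grid value and its neighbours: w(5.800)=1.62609, w(5.820)=1.62610, w(5.840)=1.62608
parabola through these three points peaks at t≈5.815 with w≈1.62610

max w = 1.626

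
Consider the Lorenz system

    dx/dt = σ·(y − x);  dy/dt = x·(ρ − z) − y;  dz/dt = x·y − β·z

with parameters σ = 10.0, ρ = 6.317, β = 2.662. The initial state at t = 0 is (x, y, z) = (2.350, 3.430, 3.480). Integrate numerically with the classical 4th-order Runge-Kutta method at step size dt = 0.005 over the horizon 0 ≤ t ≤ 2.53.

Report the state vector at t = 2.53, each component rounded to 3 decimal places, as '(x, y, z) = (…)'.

(x, y, z) = (3.607, 3.645, 5.122)

t=0.000: state=(2.350, 3.430, 3.480)
step 1 (dt=0.005): k1=(10.800, 3.237, -1.203), k2=(10.611, 3.313, -1.083), k3=(10.618, 3.310, -1.085), k4=(10.435, 3.384, -0.967); state += dt/6·(k1+2k2+2k3+k4)
t=0.005: state=(2.403, 3.447, 3.475)
t=0.010: state=(2.454, 3.464, 3.470)
t=0.015: state=(2.504, 3.482, 3.467)
continuing one RK4 step at a time; state shown every 20 steps (Δt=0.1):
t=0.100: state=(3.182, 3.857, 3.569)
t=0.200: state=(3.788, 4.338, 4.004)
t=0.300: state=(4.275, 4.686, 4.684)
t=0.400: state=(4.580, 4.764, 5.448)
t=0.500: state=(4.629, 4.544, 6.072)
t=0.600: state=(4.431, 4.137, 6.385)
t=0.700: state=(4.085, 3.711, 6.355)
t=0.800: state=(3.723, 3.390, 6.078)
t=0.900: state=(3.440, 3.214, 5.686)
t=1.000: state=(3.276, 3.173, 5.292)
t=1.100: state=(3.231, 3.241, 4.966)
t=1.200: state=(3.288, 3.388, 4.752)
t=1.300: state=(3.421, 3.582, 4.668)
t=1.400: state=(3.599, 3.787, 4.714)
t=1.500: state=(3.785, 3.964, 4.873)
t=1.600: state=(3.944, 4.076, 5.104)
t=1.700: state=(4.042, 4.102, 5.351)
t=1.800: state=(4.062, 4.043, 5.553)
t=1.900: state=(4.009, 3.926, 5.668)
t=2.000: state=(3.907, 3.791, 5.684)
t=2.100: state=(3.788, 3.673, 5.613)
t=2.200: state=(3.684, 3.594, 5.490)
t=2.300: state=(3.614, 3.564, 5.351)
t=2.400: state=(3.585, 3.578, 5.226)
t=2.500: state=(3.597, 3.626, 5.139)
t=2.530: state=(3.607, 3.645, 5.122)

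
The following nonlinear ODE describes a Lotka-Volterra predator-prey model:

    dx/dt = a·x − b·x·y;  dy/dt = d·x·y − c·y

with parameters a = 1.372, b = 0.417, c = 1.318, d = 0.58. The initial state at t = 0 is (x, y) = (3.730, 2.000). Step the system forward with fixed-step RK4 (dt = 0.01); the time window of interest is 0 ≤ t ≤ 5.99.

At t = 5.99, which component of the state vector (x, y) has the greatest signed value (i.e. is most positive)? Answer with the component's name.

t=0.000: state=(3.730, 2.000)
step 1 (dt=0.01): k1=(2.007, 1.691), k2=(1.999, 1.710), k3=(1.999, 1.710), k4=(1.991, 1.729); state += dt/6·(k1+2k2+2k3+k4)
t=0.010: state=(3.750, 2.017)
t=0.020: state=(3.770, 2.035)
t=0.030: state=(3.789, 2.052)
continuing one RK4 step at a time; state shown every 20 steps (Δt=0.2):
t=0.200: state=(4.086, 2.420)
t=0.400: state=(4.290, 3.029)
t=0.600: state=(4.246, 3.828)
t=0.800: state=(3.910, 4.733)
t=1.000: state=(3.346, 5.547)
t=1.200: state=(2.707, 6.054)
t=1.400: state=(2.135, 6.152)
t=1.600: state=(1.696, 5.894)
t=1.800: state=(1.391, 5.410)
t=2.000: state=(1.194, 4.825)
t=2.200: state=(1.078, 4.226)
t=2.400: state=(1.021, 3.665)
t=2.600: state=(1.010, 3.166)
t=2.800: state=(1.040, 2.739)
t=3.000: state=(1.106, 2.382)
t=3.200: state=(1.208, 2.092)
t=3.400: state=(1.348, 1.864)
t=3.600: state=(1.530, 1.691)
t=3.800: state=(1.757, 1.571)
t=4.000: state=(2.035, 1.503)
t=4.200: state=(2.364, 1.490)
t=4.400: state=(2.742, 1.539)
t=4.600: state=(3.159, 1.664)
t=4.800: state=(3.587, 1.891)
t=5.000: state=(3.974, 2.254)
t=5.200: state=(4.243, 2.794)
t=5.400: state=(4.294, 3.530)
t=5.600: state=(4.059, 4.415)
t=5.800: state=(3.560, 5.288)
t=5.990: state=(2.960, 5.899)
compare at T: x=2.960, y=5.899

largest component: y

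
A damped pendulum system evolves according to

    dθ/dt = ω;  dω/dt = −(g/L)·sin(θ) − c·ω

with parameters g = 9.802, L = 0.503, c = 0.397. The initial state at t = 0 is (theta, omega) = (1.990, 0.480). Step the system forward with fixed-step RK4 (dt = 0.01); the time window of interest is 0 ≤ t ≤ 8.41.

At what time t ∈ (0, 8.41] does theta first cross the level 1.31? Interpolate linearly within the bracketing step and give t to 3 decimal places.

t=0.000: state=(1.990, 0.480)
step 1 (dt=0.01): k1=(0.480, -17.990), k2=(0.390, -17.936), k3=(0.390, -17.939), k4=(0.301, -17.888); state += dt/6·(k1+2k2+2k3+k4)
t=0.010: state=(1.994, 0.301)
t=0.020: state=(1.996, 0.122)
t=0.030: state=(1.996, -0.055)
t=0.300: state=(1.335, -4.846)
next step: t=0.310: state=(1.286, -5.015) — theta has crossed 1.31
linear interpolation between t=0.300 (1.33532) and t=0.310 (1.28601) → t≈0.305

t = 0.305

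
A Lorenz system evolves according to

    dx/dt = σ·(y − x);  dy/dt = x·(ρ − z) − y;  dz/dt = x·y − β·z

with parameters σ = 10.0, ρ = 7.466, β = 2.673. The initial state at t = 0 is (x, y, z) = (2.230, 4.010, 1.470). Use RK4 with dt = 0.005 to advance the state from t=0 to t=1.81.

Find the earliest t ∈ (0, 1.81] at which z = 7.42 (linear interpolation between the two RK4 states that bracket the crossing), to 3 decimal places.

t=0.000: state=(2.230, 4.010, 1.470)
step 1 (dt=0.005): k1=(17.800, 9.361, 5.013), k2=(17.589, 9.576, 5.211), k3=(17.600, 9.571, 5.209), k4=(17.399, 9.780, 5.407); state += dt/6·(k1+2k2+2k3+k4)
t=0.005: state=(2.318, 4.058, 1.496)
t=0.010: state=(2.404, 4.108, 1.524)
t=0.015: state=(2.488, 4.160, 1.554)
continuing one RK4 step at a time; state shown every 20 steps (Δt=0.1):
t=0.100: state=(3.785, 5.241, 2.381)
t=0.200: state=(5.203, 6.542, 4.204)
t=0.300: state=(6.287, 7.003, 6.742)
t=0.325: state=(6.434, 6.893, 7.377)
next step: t=0.330: state=(6.456, 6.859, 7.499) — z has crossed 7.42
linear interpolation between t=0.325 (7.37665) and t=0.330 (7.49885) → t≈0.327

t = 0.327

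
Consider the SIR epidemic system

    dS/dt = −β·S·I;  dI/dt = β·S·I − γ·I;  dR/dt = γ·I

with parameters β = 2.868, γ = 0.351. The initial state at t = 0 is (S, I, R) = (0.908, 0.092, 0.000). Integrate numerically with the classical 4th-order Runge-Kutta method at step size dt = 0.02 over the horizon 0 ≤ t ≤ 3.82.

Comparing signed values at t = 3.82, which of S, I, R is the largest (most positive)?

t=0.000: state=(0.908, 0.092, 0.000)
step 1 (dt=0.02): k1=(-0.240, 0.207, 0.032), k2=(-0.244, 0.211, 0.033), k3=(-0.244, 0.211, 0.033), k4=(-0.249, 0.215, 0.034); state += dt/6·(k1+2k2+2k3+k4)
t=0.020: state=(0.903, 0.096, 0.001)
t=0.040: state=(0.898, 0.101, 0.001)
t=0.060: state=(0.893, 0.105, 0.002)
continuing one RK4 step at a time; state shown every 10 steps (Δt=0.2):
t=0.200: state=(0.850, 0.142, 0.008)
t=0.400: state=(0.769, 0.211, 0.020)
t=0.600: state=(0.665, 0.297, 0.038)
t=0.800: state=(0.546, 0.392, 0.062)
t=1.000: state=(0.424, 0.482, 0.093)
t=1.200: state=(0.315, 0.556, 0.130)
t=1.400: state=(0.225, 0.604, 0.170)
t=1.600: state=(0.158, 0.628, 0.214)
t=1.800: state=(0.110, 0.632, 0.258)
t=2.000: state=(0.077, 0.621, 0.302)
t=2.200: state=(0.054, 0.601, 0.345)
t=2.400: state=(0.039, 0.575, 0.386)
t=2.600: state=(0.028, 0.546, 0.426)
t=2.800: state=(0.021, 0.516, 0.463)
t=3.000: state=(0.015, 0.486, 0.498)
t=3.200: state=(0.012, 0.457, 0.531)
t=3.400: state=(0.009, 0.428, 0.562)
t=3.600: state=(0.007, 0.401, 0.592)
t=3.800: state=(0.006, 0.375, 0.619)
t=3.820: state=(0.006, 0.373, 0.621)
compare at T: S=0.006, I=0.373, R=0.621

largest component: R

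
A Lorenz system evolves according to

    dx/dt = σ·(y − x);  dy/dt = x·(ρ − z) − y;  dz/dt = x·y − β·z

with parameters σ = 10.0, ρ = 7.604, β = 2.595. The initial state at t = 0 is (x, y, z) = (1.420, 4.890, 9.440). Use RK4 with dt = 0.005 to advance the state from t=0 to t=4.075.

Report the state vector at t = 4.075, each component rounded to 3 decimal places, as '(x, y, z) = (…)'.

(x, y, z) = (4.087, 4.089, 6.564)

t=0.000: state=(1.420, 4.890, 9.440)
step 1 (dt=0.005): k1=(34.700, -7.497, -17.553), k2=(33.645, -7.572, -17.043), k3=(33.670, -7.569, -17.060), k4=(32.638, -7.633, -16.569); state += dt/6·(k1+2k2+2k3+k4)
t=0.005: state=(1.588, 4.852, 9.355)
t=0.010: state=(1.747, 4.814, 9.274)
t=0.015: state=(1.895, 4.775, 9.198)
continuing one RK4 step at a time; state shown every 40 steps (Δt=0.2):
t=0.200: state=(3.644, 3.635, 7.623)
t=0.400: state=(3.429, 3.373, 6.420)
t=0.600: state=(3.574, 3.765, 5.741)
t=0.800: state=(4.087, 4.372, 5.874)
t=1.000: state=(4.535, 4.657, 6.609)
t=1.200: state=(4.501, 4.359, 7.158)
t=1.400: state=(4.122, 3.931, 7.023)
t=1.600: state=(3.862, 3.808, 6.547)
t=1.800: state=(3.904, 3.989, 6.239)
t=2.000: state=(4.132, 4.255, 6.310)
t=2.200: state=(4.314, 4.358, 6.623)
t=2.400: state=(4.291, 4.231, 6.841)
t=2.600: state=(4.134, 4.053, 6.783)
t=2.800: state=(4.023, 3.999, 6.580)
t=3.000: state=(4.042, 4.080, 6.448)
t=3.200: state=(4.141, 4.193, 6.484)
t=3.400: state=(4.215, 4.231, 6.618)
t=3.600: state=(4.202, 4.177, 6.705)
t=3.800: state=(4.136, 4.103, 6.679)
t=4.000: state=(4.090, 4.080, 6.592)
t=4.075: state=(4.087, 4.089, 6.564)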